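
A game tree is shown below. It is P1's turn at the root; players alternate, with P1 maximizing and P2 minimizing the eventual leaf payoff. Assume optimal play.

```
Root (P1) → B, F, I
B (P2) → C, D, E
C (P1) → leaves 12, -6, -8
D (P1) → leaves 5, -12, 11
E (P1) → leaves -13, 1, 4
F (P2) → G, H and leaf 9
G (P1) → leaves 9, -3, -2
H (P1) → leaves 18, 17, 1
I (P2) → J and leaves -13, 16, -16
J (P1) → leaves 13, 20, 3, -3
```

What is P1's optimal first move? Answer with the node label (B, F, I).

F

C (P1): max(12, -6, -8) = 12
D (P1): max(5, -12, 11) = 11
E (P1): max(-13, 1, 4) = 4
B (P2): min(12, 11, 4) = 4
G (P1): max(9, -3, -2) = 9
H (P1): max(18, 17, 1) = 18
F (P2): min(9, 18, 9) = 9
J (P1): max(13, 20, 3, -3) = 20
I (P2): min(20, -13, 16, -16) = -16
Root (P1): max(4, 9, -16) = 9
P1 picks the child with the highest value: F (value 9).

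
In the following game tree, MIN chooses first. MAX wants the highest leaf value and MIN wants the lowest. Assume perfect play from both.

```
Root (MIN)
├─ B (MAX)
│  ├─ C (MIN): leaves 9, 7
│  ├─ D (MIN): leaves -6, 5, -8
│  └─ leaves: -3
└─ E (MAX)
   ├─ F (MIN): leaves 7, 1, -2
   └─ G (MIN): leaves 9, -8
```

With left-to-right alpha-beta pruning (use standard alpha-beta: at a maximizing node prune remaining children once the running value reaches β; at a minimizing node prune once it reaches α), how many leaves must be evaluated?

9

C [α=-∞,β=+∞]: v=7
D [α=7,β=+∞]: v=-6 after child 1 ≤ α → α-cutoff, skip 2
B [α=-∞,β=+∞]: v=7
F [α=-∞,β=7]: v=-2
G [α=-2,β=7]: v=-8
E [α=-∞,β=7]: v=-2
Root [α=-∞,β=+∞]: v=-2
Leaves evaluated: 9 of 11.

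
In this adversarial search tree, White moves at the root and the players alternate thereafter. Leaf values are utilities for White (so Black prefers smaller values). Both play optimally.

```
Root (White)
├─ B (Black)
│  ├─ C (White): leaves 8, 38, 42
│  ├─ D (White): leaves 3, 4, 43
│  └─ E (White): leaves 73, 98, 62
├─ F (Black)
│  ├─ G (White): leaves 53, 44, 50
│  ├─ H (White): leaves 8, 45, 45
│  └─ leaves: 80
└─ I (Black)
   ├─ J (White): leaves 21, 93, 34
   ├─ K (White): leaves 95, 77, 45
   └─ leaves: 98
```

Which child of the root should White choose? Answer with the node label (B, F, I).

I

C (White): max(8, 38, 42) = 42
D (White): max(3, 4, 43) = 43
E (White): max(73, 98, 62) = 98
B (Black): min(42, 43, 98) = 42
G (White): max(53, 44, 50) = 53
H (White): max(8, 45, 45) = 45
F (Black): min(53, 45, 80) = 45
J (White): max(21, 93, 34) = 93
K (White): max(95, 77, 45) = 95
I (Black): min(93, 95, 98) = 93
Root (White): max(42, 45, 93) = 93
White picks the child with the highest value: I (value 93).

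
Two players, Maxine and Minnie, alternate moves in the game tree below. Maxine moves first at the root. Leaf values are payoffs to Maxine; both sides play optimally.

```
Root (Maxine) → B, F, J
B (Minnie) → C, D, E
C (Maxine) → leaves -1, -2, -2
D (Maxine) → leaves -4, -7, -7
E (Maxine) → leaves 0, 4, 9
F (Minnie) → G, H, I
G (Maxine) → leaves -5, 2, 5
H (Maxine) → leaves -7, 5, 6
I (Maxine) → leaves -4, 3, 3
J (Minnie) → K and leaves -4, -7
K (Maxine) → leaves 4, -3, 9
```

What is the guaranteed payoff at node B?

-4

C: max(-1, -2, -2) = -1
D: max(-4, -7, -7) = -4
E: max(0, 4, 9) = 9
B: min(-1, -4, 9) = -4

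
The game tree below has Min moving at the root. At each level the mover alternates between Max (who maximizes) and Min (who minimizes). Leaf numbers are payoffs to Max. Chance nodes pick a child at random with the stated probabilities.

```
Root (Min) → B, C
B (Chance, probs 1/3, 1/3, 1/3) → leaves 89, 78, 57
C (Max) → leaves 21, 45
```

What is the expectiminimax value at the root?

B (Chance): 1/3·89 + 1/3·78 + 1/3·57 = 74.67
C (Max): max(21, 45) = 45
Root (Min): min(74.67, 45) = 45

45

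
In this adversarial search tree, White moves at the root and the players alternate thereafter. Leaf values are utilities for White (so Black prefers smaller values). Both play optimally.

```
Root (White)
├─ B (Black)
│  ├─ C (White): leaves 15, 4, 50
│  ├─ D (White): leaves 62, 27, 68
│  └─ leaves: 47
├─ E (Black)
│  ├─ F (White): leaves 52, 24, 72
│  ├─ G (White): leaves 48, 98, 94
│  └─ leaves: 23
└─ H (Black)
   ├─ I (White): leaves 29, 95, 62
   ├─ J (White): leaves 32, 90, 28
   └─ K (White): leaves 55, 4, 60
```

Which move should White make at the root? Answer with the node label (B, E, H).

H

C (White): max(15, 4, 50) = 50
D (White): max(62, 27, 68) = 68
B (Black): min(50, 68, 47) = 47
F (White): max(52, 24, 72) = 72
G (White): max(48, 98, 94) = 98
E (Black): min(72, 98, 23) = 23
I (White): max(29, 95, 62) = 95
J (White): max(32, 90, 28) = 90
K (White): max(55, 4, 60) = 60
H (Black): min(95, 90, 60) = 60
Root (White): max(47, 23, 60) = 60
White picks the child with the highest value: H (value 60).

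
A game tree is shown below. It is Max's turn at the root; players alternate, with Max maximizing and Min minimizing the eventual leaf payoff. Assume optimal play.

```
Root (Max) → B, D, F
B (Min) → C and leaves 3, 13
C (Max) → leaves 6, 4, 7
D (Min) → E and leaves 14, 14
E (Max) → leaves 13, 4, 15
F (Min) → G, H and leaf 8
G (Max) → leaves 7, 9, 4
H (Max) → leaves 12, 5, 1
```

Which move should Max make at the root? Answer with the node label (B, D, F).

C (Max): max(6, 4, 7) = 7
B (Min): min(7, 3, 13) = 3
E (Max): max(13, 4, 15) = 15
D (Min): min(15, 14, 14) = 14
G (Max): max(7, 9, 4) = 9
H (Max): max(12, 5, 1) = 12
F (Min): min(9, 12, 8) = 8
Root (Max): max(3, 14, 8) = 14
Max picks the child with the highest value: D (value 14).

D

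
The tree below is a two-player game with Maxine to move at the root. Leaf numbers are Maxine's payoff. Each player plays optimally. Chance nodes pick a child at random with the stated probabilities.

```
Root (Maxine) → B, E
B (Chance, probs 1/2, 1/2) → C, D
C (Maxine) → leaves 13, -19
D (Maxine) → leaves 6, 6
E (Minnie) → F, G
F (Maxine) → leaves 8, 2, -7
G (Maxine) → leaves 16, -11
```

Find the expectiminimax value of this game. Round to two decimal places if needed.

C (Maxine): max(13, -19) = 13
D (Maxine): max(6, 6) = 6
B (Chance): 1/2·13 + 1/2·6 = 9.5
F (Maxine): max(8, 2, -7) = 8
G (Maxine): max(16, -11) = 16
E (Minnie): min(8, 16) = 8
Root (Maxine): max(9.5, 8) = 9.5

9.5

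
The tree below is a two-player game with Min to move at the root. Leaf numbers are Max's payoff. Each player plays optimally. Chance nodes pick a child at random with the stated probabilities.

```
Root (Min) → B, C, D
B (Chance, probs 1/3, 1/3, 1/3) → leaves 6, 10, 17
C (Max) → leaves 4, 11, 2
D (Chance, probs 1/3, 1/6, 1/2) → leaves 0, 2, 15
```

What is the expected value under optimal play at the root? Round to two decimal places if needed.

7.83

B (Chance): 1/3·6 + 1/3·10 + 1/3·17 = 11
C (Max): max(4, 11, 2) = 11
D (Chance): 1/3·0 + 1/6·2 + 1/2·15 = 7.83
Root (Min): min(11, 11, 7.83) = 7.83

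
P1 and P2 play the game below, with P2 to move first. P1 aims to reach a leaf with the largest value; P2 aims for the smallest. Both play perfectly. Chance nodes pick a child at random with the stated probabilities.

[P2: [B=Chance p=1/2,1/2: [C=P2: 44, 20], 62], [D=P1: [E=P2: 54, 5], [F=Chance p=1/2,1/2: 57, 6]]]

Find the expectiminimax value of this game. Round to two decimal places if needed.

C (P2): min(44, 20) = 20
B (Chance): 1/2·20 + 1/2·62 = 41
E (P2): min(54, 5) = 5
F (Chance): 1/2·57 + 1/2·6 = 31.5
D (P1): max(5, 31.5) = 31.5
Root (P2): min(41, 31.5) = 31.5

31.5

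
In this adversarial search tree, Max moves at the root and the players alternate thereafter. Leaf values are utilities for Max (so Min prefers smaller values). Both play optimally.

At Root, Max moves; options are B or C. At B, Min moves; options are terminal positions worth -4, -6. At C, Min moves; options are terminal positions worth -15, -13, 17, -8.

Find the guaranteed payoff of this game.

-6

B (Min): min(-4, -6) = -6
C (Min): min(-15, -13, 17, -8) = -15
Root (Max): max(-6, -15) = -6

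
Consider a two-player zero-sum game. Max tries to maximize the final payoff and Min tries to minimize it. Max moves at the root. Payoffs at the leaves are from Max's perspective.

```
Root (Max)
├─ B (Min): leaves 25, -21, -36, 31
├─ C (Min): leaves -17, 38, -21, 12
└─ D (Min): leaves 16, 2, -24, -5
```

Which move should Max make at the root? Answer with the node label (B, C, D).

C

B (Min): min(25, -21, -36, 31) = -36
C (Min): min(-17, 38, -21, 12) = -21
D (Min): min(16, 2, -24, -5) = -24
Root (Max): max(-36, -21, -24) = -21
Max picks the child with the highest value: C (value -21).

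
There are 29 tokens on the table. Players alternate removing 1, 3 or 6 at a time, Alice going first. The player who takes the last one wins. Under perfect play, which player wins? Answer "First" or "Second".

Mark each pile size as W (mover wins) or L (mover loses):
i:   0  1  2  3  4  5  6  7  8  9 10 11 12 13 14 15 16 17 18 19 20 21 22 23 24 25 26 27 28 29
     L  W  L  W  L  W  W  W  W  L  W  L  W  L  W  W  W  W  L  W  L  W  L  W  W  W  W  L  W  L
Position 29 is L, so the second player wins.

Second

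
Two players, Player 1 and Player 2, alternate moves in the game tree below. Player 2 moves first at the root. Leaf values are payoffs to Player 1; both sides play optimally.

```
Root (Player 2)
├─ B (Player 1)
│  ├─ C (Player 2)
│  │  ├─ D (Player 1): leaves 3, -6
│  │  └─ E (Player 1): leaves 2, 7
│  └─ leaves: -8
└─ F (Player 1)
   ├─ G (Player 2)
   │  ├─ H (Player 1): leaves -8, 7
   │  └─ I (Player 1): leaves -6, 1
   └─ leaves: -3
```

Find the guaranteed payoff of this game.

D (Player 1): max(3, -6) = 3
E (Player 1): max(2, 7) = 7
C (Player 2): min(3, 7) = 3
B (Player 1): max(3, -8) = 3
H (Player 1): max(-8, 7) = 7
I (Player 1): max(-6, 1) = 1
G (Player 2): min(7, 1) = 1
F (Player 1): max(1, -3) = 1
Root (Player 2): min(3, 1) = 1

1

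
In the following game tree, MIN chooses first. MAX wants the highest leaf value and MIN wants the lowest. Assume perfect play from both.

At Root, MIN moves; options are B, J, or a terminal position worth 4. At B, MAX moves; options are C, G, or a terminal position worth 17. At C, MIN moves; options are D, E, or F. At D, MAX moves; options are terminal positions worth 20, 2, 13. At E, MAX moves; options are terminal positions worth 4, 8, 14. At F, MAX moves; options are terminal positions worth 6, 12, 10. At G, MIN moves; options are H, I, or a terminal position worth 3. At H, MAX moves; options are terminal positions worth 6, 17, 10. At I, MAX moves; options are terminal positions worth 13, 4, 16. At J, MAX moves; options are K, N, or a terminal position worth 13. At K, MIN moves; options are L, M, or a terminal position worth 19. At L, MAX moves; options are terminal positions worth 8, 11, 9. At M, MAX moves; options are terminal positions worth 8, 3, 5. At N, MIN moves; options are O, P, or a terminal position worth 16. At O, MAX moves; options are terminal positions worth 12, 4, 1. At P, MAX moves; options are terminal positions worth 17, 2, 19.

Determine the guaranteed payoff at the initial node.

D (MAX): max(20, 2, 13) = 20
E (MAX): max(4, 8, 14) = 14
F (MAX): max(6, 12, 10) = 12
C (MIN): min(20, 14, 12) = 12
H (MAX): max(6, 17, 10) = 17
I (MAX): max(13, 4, 16) = 16
G (MIN): min(17, 16, 3) = 3
B (MAX): max(12, 3, 17) = 17
L (MAX): max(8, 11, 9) = 11
M (MAX): max(8, 3, 5) = 8
K (MIN): min(11, 8, 19) = 8
O (MAX): max(12, 4, 1) = 12
P (MAX): max(17, 2, 19) = 19
N (MIN): min(12, 19, 16) = 12
J (MAX): max(8, 12, 13) = 13
Root (MIN): min(17, 13, 4) = 4

4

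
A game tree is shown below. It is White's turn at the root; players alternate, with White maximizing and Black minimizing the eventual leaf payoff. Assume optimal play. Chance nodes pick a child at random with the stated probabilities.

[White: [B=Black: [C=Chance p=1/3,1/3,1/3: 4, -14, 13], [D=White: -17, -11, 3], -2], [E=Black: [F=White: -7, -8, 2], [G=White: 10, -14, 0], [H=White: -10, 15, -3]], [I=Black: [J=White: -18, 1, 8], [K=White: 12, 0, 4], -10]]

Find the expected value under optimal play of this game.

C (Chance): 1/3·4 + 1/3·-14 + 1/3·13 = 1
D (White): max(-17, -11, 3) = 3
B (Black): min(1, 3, -2) = -2
F (White): max(-7, -8, 2) = 2
G (White): max(10, -14, 0) = 10
H (White): max(-10, 15, -3) = 15
E (Black): min(2, 10, 15) = 2
J (White): max(-18, 1, 8) = 8
K (White): max(12, 0, 4) = 12
I (Black): min(8, 12, -10) = -10
Root (White): max(-2, 2, -10) = 2

2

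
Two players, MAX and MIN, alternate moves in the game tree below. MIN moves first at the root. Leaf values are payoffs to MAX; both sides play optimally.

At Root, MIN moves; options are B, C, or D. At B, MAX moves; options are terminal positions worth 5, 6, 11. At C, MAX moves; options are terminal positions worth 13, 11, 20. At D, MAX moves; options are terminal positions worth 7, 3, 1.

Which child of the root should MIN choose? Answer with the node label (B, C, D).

B (MAX): max(5, 6, 11) = 11
C (MAX): max(13, 11, 20) = 20
D (MAX): max(7, 3, 1) = 7
Root (MIN): min(11, 20, 7) = 7
MIN picks the child with the lowest value: D (value 7).

D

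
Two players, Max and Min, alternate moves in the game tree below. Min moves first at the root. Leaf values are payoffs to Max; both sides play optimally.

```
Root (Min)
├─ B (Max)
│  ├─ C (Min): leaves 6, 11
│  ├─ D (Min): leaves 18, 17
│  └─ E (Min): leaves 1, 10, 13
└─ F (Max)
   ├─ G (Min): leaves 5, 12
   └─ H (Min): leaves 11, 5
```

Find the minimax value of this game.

5

C (Min): min(6, 11) = 6
D (Min): min(18, 17) = 17
E (Min): min(1, 10, 13) = 1
B (Max): max(6, 17, 1) = 17
G (Min): min(5, 12) = 5
H (Min): min(11, 5) = 5
F (Max): max(5, 5) = 5
Root (Min): min(17, 5) = 5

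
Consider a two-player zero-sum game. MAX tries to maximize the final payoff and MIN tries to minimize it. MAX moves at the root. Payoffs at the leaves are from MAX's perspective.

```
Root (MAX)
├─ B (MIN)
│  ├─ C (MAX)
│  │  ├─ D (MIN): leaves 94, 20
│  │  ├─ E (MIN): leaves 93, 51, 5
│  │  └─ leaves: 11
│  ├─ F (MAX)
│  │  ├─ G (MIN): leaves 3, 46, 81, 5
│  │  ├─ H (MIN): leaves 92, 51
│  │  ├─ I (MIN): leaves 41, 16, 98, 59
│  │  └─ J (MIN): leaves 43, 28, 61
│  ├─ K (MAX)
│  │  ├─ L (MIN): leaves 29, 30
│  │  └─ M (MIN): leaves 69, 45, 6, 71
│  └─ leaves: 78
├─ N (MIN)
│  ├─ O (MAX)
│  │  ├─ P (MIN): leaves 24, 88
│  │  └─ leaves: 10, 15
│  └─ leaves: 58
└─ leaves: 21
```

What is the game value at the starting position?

D (MIN): min(94, 20) = 20
E (MIN): min(93, 51, 5) = 5
C (MAX): max(20, 5, 11) = 20
G (MIN): min(3, 46, 81, 5) = 3
H (MIN): min(92, 51) = 51
I (MIN): min(41, 16, 98, 59) = 16
J (MIN): min(43, 28, 61) = 28
F (MAX): max(3, 51, 16, 28) = 51
L (MIN): min(29, 30) = 29
M (MIN): min(69, 45, 6, 71) = 6
K (MAX): max(29, 6) = 29
B (MIN): min(20, 51, 29, 78) = 20
P (MIN): min(24, 88) = 24
O (MAX): max(24, 10, 15) = 24
N (MIN): min(24, 58) = 24
Root (MAX): max(20, 24, 21) = 24

24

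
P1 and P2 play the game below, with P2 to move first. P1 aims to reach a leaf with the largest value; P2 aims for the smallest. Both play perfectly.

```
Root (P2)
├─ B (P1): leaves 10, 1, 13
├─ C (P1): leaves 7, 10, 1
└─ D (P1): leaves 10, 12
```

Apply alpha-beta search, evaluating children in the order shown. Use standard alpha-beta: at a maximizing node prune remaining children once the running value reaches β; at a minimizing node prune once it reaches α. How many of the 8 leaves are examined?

7

B [α=-∞,β=+∞]: v=13
C [α=-∞,β=13]: v=10
D [α=-∞,β=10]: v=10 after child 1 ≥ β → β-cutoff, skip 1
Root [α=-∞,β=+∞]: v=10
Leaves evaluated: 7 of 8.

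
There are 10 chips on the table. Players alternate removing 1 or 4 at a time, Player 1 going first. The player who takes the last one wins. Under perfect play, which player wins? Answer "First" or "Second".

Second

i:   0  1  2  3  4  5  6  7  8  9 10
     L  W  L  W  W  L  W  L  W  W  L
Position 10 is L, so the second player wins.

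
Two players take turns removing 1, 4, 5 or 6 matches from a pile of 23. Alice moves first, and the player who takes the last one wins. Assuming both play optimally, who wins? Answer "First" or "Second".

First

Positions where the player to move wins (W) vs loses (L):
i:   0  1  2  3  4  5  6  7  8  9 10 11 12 13 14 15 16 17 18 19 20 21 22 23
     L  W  L  W  W  W  W  W  W  L  W  L  W  W  W  W  W  W  L  W  L  W  W  W
Position 23 is W, so the first player wins.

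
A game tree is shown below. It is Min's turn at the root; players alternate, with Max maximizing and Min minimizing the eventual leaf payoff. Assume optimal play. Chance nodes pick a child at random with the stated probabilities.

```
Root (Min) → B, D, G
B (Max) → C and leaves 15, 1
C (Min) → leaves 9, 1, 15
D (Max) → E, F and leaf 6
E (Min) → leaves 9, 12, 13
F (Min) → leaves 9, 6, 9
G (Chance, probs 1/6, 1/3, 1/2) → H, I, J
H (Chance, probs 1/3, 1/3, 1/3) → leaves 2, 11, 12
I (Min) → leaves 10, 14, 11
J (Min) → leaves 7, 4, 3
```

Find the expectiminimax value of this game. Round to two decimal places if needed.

C (Min): min(9, 1, 15) = 1
B (Max): max(1, 15, 1) = 15
E (Min): min(9, 12, 13) = 9
F (Min): min(9, 6, 9) = 6
D (Max): max(9, 6, 6) = 9
H (Chance): 1/3·2 + 1/3·11 + 1/3·12 = 8.33
I (Min): min(10, 14, 11) = 10
J (Min): min(7, 4, 3) = 3
G (Chance): 1/6·8.33 + 1/3·10 + 1/2·3 = 6.22
Root (Min): min(15, 9, 6.22) = 6.22

6.22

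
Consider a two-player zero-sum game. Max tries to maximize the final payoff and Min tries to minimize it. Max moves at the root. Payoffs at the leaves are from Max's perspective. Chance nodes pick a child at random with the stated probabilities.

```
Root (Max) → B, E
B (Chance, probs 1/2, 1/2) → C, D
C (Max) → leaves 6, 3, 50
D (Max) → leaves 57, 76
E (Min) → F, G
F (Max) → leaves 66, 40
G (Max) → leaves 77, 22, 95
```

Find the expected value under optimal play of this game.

C (Max): max(6, 3, 50) = 50
D (Max): max(57, 76) = 76
B (Chance): 1/2·50 + 1/2·76 = 63
F (Max): max(66, 40) = 66
G (Max): max(77, 22, 95) = 95
E (Min): min(66, 95) = 66
Root (Max): max(63, 66) = 66

66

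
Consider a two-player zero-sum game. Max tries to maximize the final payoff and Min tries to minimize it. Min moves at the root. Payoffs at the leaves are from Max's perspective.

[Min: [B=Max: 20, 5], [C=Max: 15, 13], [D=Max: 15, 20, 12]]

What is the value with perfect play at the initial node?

B (Max): max(20, 5) = 20
C (Max): max(15, 13) = 15
D (Max): max(15, 20, 12) = 20
Root (Min): min(20, 15, 20) = 15

15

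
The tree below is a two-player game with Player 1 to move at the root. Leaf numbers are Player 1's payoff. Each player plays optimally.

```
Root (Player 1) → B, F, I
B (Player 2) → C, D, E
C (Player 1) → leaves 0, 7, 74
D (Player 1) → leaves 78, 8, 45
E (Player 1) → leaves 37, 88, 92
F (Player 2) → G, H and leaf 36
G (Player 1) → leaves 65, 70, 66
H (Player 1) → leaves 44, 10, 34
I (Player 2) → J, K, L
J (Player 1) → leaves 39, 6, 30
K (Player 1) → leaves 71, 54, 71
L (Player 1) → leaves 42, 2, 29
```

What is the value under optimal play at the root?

C (Player 1): max(0, 7, 74) = 74
D (Player 1): max(78, 8, 45) = 78
E (Player 1): max(37, 88, 92) = 92
B (Player 2): min(74, 78, 92) = 74
G (Player 1): max(65, 70, 66) = 70
H (Player 1): max(44, 10, 34) = 44
F (Player 2): min(70, 44, 36) = 36
J (Player 1): max(39, 6, 30) = 39
K (Player 1): max(71, 54, 71) = 71
L (Player 1): max(42, 2, 29) = 42
I (Player 2): min(39, 71, 42) = 39
Root (Player 1): max(74, 36, 39) = 74

74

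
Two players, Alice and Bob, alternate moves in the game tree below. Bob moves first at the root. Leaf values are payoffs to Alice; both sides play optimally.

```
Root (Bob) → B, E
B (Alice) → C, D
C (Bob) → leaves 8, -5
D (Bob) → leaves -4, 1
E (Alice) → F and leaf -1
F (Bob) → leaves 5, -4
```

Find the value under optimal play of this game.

-4

C (Bob): min(8, -5) = -5
D (Bob): min(-4, 1) = -4
B (Alice): max(-5, -4) = -4
F (Bob): min(5, -4) = -4
E (Alice): max(-4, -1) = -1
Root (Bob): min(-4, -1) = -4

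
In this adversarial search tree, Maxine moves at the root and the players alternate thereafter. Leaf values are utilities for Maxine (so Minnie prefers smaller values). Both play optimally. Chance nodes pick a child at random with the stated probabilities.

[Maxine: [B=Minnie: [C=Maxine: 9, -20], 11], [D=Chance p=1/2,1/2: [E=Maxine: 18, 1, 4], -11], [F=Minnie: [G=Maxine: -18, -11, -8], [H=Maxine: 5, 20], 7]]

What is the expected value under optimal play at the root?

9

C (Maxine): max(9, -20) = 9
B (Minnie): min(9, 11) = 9
E (Maxine): max(18, 1, 4) = 18
D (Chance): 1/2·18 + 1/2·-11 = 3.5
G (Maxine): max(-18, -11, -8) = -8
H (Maxine): max(5, 20) = 20
F (Minnie): min(-8, 20, 7) = -8
Root (Maxine): max(9, 3.5, -8) = 9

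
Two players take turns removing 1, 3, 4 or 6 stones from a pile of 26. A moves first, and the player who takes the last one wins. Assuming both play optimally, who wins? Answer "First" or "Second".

Mark each pile size as W (mover wins) or L (mover loses):
i:   0  1  2  3  4  5  6  7  8  9 10 11 12 13 14 15 16 17 18 19 20 21 22 23 24 25 26
     L  W  L  W  W  W  W  L  W  L  W  W  W  W  L  W  L  W  W  W  W  L  W  L  W  W  W
Position 26 is W, so the first player wins.

First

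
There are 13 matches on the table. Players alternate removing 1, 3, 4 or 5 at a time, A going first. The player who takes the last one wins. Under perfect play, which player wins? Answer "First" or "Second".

W/L table (W = player to move can force a win):
i:   0  1  2  3  4  5  6  7  8  9 10 11 12 13
     L  W  L  W  W  W  W  W  L  W  L  W  W  W
Position 13 is W, so the first player wins.

First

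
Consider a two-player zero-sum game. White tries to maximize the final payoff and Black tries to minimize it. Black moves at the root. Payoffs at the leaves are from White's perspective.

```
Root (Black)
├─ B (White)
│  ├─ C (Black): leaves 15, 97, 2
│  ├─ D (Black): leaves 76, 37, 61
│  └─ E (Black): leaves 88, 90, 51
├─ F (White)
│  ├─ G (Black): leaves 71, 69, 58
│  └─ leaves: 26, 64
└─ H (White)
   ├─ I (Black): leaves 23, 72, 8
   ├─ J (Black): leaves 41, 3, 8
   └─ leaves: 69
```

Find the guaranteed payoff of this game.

51

C (Black): min(15, 97, 2) = 2
D (Black): min(76, 37, 61) = 37
E (Black): min(88, 90, 51) = 51
B (White): max(2, 37, 51) = 51
G (Black): min(71, 69, 58) = 58
F (White): max(58, 26, 64) = 64
I (Black): min(23, 72, 8) = 8
J (Black): min(41, 3, 8) = 3
H (White): max(8, 3, 69) = 69
Root (Black): min(51, 64, 69) = 51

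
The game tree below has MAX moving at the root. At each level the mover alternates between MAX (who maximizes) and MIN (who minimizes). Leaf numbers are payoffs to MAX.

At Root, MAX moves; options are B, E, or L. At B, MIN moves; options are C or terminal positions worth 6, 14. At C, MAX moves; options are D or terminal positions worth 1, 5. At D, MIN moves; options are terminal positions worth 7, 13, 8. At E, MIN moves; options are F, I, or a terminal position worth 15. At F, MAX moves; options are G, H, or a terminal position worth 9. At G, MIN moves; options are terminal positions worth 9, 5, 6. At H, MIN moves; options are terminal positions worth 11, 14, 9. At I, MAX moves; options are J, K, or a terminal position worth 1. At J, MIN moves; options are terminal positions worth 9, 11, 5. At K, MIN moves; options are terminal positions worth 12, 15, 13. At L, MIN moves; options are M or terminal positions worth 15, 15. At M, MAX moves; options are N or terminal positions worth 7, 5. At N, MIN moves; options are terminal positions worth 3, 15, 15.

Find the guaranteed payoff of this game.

D (MIN): min(7, 13, 8) = 7
C (MAX): max(7, 1, 5) = 7
B (MIN): min(7, 6, 14) = 6
G (MIN): min(9, 5, 6) = 5
H (MIN): min(11, 14, 9) = 9
F (MAX): max(5, 9, 9) = 9
J (MIN): min(9, 11, 5) = 5
K (MIN): min(12, 15, 13) = 12
I (MAX): max(5, 12, 1) = 12
E (MIN): min(9, 12, 15) = 9
N (MIN): min(3, 15, 15) = 3
M (MAX): max(3, 7, 5) = 7
L (MIN): min(7, 15, 15) = 7
Root (MAX): max(6, 9, 7) = 9

9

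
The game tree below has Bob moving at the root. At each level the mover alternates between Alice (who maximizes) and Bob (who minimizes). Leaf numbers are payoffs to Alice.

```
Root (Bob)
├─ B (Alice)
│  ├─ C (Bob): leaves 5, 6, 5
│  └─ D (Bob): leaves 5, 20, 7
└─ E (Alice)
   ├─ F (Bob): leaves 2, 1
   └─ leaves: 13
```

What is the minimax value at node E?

F: min(2, 1) = 1
E: max(1, 13) = 13

13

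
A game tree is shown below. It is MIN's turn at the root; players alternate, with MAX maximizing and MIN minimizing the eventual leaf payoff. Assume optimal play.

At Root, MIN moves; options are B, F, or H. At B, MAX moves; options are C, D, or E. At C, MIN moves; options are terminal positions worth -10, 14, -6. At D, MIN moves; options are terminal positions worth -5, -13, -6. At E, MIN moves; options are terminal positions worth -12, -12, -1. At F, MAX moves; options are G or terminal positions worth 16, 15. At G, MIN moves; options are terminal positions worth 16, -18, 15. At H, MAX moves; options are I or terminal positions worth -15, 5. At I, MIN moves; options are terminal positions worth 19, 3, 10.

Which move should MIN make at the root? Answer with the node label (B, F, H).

C (MIN): min(-10, 14, -6) = -10
D (MIN): min(-5, -13, -6) = -13
E (MIN): min(-12, -12, -1) = -12
B (MAX): max(-10, -13, -12) = -10
G (MIN): min(16, -18, 15) = -18
F (MAX): max(-18, 16, 15) = 16
I (MIN): min(19, 3, 10) = 3
H (MAX): max(3, -15, 5) = 5
Root (MIN): min(-10, 16, 5) = -10
MIN picks the child with the lowest value: B (value -10).

B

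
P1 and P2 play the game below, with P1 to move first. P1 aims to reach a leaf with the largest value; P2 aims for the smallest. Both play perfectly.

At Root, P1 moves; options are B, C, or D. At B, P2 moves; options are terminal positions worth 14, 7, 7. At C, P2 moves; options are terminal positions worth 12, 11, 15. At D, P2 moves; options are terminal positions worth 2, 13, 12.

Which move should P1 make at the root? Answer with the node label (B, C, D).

B (P2): min(14, 7, 7) = 7
C (P2): min(12, 11, 15) = 11
D (P2): min(2, 13, 12) = 2
Root (P1): max(7, 11, 2) = 11
P1 picks the child with the highest value: C (value 11).

C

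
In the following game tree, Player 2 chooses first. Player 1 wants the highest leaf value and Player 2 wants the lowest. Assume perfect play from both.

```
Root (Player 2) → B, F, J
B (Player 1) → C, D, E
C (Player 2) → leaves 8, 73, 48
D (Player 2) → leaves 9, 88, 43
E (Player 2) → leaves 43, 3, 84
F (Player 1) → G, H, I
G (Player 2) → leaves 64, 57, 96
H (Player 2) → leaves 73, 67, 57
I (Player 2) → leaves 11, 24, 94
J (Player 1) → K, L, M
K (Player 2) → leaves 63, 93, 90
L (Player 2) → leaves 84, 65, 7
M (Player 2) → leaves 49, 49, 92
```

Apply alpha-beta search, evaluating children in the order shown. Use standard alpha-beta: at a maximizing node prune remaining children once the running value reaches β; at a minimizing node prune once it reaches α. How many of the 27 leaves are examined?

14

C [α=-∞,β=+∞]: v=8
D [α=8,β=+∞]: v=9
E [α=9,β=+∞]: v=3 after child 2 ≤ α → α-cutoff, skip 1
B [α=-∞,β=+∞]: v=9
G [α=-∞,β=9]: v=57
F [α=-∞,β=9]: v=57 after child 1 ≥ β → β-cutoff, skip 2
K [α=-∞,β=9]: v=63
J [α=-∞,β=9]: v=63 after child 1 ≥ β → β-cutoff, skip 2
Root [α=-∞,β=+∞]: v=9
Leaves evaluated: 14 of 27.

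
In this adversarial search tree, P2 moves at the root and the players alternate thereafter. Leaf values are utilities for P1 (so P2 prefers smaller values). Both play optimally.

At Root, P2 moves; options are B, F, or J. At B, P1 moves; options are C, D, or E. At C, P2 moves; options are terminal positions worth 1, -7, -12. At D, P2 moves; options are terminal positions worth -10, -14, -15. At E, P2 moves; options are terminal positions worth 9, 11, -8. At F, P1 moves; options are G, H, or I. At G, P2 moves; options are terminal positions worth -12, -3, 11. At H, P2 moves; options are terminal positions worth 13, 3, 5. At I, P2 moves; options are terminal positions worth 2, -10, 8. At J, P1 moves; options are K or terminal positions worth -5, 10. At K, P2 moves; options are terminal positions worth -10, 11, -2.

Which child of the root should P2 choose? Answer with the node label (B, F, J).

B

C (P2): min(1, -7, -12) = -12
D (P2): min(-10, -14, -15) = -15
E (P2): min(9, 11, -8) = -8
B (P1): max(-12, -15, -8) = -8
G (P2): min(-12, -3, 11) = -12
H (P2): min(13, 3, 5) = 3
I (P2): min(2, -10, 8) = -10
F (P1): max(-12, 3, -10) = 3
K (P2): min(-10, 11, -2) = -10
J (P1): max(-10, -5, 10) = 10
Root (P2): min(-8, 3, 10) = -8
P2 picks the child with the lowest value: B (value -8).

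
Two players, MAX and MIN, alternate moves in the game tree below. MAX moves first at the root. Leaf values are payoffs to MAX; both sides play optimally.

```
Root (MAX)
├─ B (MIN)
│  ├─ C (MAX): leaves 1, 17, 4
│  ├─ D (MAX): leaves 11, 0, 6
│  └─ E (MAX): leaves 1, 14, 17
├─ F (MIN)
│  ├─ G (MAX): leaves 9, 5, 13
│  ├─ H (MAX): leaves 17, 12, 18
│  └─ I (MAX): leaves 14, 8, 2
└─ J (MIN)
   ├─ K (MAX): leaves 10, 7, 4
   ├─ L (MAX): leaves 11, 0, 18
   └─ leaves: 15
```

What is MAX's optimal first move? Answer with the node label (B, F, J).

C (MAX): max(1, 17, 4) = 17
D (MAX): max(11, 0, 6) = 11
E (MAX): max(1, 14, 17) = 17
B (MIN): min(17, 11, 17) = 11
G (MAX): max(9, 5, 13) = 13
H (MAX): max(17, 12, 18) = 18
I (MAX): max(14, 8, 2) = 14
F (MIN): min(13, 18, 14) = 13
K (MAX): max(10, 7, 4) = 10
L (MAX): max(11, 0, 18) = 18
J (MIN): min(10, 18, 15) = 10
Root (MAX): max(11, 13, 10) = 13
MAX picks the child with the highest value: F (value 13).

F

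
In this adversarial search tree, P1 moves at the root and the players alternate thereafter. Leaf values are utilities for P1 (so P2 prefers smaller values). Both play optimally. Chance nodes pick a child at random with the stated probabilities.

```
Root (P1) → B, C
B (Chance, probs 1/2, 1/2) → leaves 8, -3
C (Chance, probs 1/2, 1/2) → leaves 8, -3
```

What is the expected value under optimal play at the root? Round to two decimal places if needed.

B (Chance): 1/2·8 + 1/2·-3 = 2.5
C (Chance): 1/2·8 + 1/2·-3 = 2.5
Root (P1): max(2.5, 2.5) = 2.5

2.5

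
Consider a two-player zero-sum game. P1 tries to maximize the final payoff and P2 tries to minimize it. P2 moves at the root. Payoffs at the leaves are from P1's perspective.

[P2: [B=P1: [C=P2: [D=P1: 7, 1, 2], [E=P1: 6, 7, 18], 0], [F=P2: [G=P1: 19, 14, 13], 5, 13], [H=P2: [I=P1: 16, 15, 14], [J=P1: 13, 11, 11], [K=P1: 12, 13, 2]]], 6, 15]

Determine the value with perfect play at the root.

D (P1): max(7, 1, 2) = 7
E (P1): max(6, 7, 18) = 18
C (P2): min(7, 18, 0) = 0
G (P1): max(19, 14, 13) = 19
F (P2): min(19, 5, 13) = 5
I (P1): max(16, 15, 14) = 16
J (P1): max(13, 11, 11) = 13
K (P1): max(12, 13, 2) = 13
H (P2): min(16, 13, 13) = 13
B (P1): max(0, 5, 13) = 13
Root (P2): min(13, 6, 15) = 6

6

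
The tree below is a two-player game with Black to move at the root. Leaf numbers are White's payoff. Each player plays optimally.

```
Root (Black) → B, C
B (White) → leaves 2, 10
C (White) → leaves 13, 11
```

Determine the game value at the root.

10

B (White): max(2, 10) = 10
C (White): max(13, 11) = 13
Root (Black): min(10, 13) = 10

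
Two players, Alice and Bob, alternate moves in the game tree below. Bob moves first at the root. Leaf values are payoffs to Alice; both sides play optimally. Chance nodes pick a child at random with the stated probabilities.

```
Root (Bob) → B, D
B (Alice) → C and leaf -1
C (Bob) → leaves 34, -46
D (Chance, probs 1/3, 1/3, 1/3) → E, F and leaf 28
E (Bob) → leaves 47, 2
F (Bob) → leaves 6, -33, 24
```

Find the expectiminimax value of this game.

C (Bob): min(34, -46) = -46
B (Alice): max(-46, -1) = -1
E (Bob): min(47, 2) = 2
F (Bob): min(6, -33, 24) = -33
D (Chance): 1/3·2 + 1/3·-33 + 1/3·28 = -1
Root (Bob): min(-1, -1) = -1

-1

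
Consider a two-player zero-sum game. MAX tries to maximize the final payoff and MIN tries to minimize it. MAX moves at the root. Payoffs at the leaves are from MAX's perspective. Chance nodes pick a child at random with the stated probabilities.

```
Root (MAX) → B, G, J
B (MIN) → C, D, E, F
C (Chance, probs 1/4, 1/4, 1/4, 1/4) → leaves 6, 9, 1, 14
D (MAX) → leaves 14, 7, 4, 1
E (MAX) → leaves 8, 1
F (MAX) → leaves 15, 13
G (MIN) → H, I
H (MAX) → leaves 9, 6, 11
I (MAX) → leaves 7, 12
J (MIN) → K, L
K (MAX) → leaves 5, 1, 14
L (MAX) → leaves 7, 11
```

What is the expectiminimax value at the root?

11

C (Chance): 1/4·6 + 1/4·9 + 1/4·1 + 1/4·14 = 7.5
D (MAX): max(14, 7, 4, 1) = 14
E (MAX): max(8, 1) = 8
F (MAX): max(15, 13) = 15
B (MIN): min(7.5, 14, 8, 15) = 7.5
H (MAX): max(9, 6, 11) = 11
I (MAX): max(7, 12) = 12
G (MIN): min(11, 12) = 11
K (MAX): max(5, 1, 14) = 14
L (MAX): max(7, 11) = 11
J (MIN): min(14, 11) = 11
Root (MAX): max(7.5, 11, 11) = 11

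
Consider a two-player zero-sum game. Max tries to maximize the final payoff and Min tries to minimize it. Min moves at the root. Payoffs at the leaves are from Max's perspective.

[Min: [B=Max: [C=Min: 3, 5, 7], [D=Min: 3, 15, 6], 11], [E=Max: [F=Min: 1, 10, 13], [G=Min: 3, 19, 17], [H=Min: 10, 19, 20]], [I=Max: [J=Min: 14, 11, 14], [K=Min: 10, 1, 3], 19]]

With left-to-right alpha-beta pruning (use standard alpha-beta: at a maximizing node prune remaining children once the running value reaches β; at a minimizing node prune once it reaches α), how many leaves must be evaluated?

C [α=-∞,β=+∞]: v=3
D [α=3,β=+∞]: v=3 after child 1 ≤ α → α-cutoff, skip 2
B [α=-∞,β=+∞]: v=11
F [α=-∞,β=11]: v=1
G [α=1,β=11]: v=3
H [α=3,β=11]: v=10
E [α=-∞,β=11]: v=10
J [α=-∞,β=10]: v=11
I [α=-∞,β=10]: v=11 after child 1 ≥ β → β-cutoff, skip 2
Root [α=-∞,β=+∞]: v=10
Leaves evaluated: 17 of 23.

17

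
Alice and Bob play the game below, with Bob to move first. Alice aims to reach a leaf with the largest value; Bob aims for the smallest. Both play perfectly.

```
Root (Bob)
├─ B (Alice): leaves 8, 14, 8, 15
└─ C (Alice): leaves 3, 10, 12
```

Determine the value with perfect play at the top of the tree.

B (Alice): max(8, 14, 8, 15) = 15
C (Alice): max(3, 10, 12) = 12
Root (Bob): min(15, 12) = 12

12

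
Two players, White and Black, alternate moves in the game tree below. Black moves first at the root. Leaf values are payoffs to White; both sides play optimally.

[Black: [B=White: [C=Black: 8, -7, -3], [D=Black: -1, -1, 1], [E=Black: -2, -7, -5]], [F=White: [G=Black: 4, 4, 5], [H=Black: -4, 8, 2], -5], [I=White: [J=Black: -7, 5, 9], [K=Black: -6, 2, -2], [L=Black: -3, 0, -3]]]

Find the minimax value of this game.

C (Black): min(8, -7, -3) = -7
D (Black): min(-1, -1, 1) = -1
E (Black): min(-2, -7, -5) = -7
B (White): max(-7, -1, -7) = -1
G (Black): min(4, 4, 5) = 4
H (Black): min(-4, 8, 2) = -4
F (White): max(4, -4, -5) = 4
J (Black): min(-7, 5, 9) = -7
K (Black): min(-6, 2, -2) = -6
L (Black): min(-3, 0, -3) = -3
I (White): max(-7, -6, -3) = -3
Root (Black): min(-1, 4, -3) = -3

-3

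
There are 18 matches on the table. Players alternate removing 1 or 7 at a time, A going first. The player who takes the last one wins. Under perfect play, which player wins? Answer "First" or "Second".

Second

Mark each pile size as W (mover wins) or L (mover loses):
i:   0  1  2  3  4  5  6  7  8  9 10 11 12 13 14 15 16 17 18
     L  W  L  W  L  W  L  W  L  W  L  W  L  W  L  W  L  W  L
Position 18 is L, so the second player wins.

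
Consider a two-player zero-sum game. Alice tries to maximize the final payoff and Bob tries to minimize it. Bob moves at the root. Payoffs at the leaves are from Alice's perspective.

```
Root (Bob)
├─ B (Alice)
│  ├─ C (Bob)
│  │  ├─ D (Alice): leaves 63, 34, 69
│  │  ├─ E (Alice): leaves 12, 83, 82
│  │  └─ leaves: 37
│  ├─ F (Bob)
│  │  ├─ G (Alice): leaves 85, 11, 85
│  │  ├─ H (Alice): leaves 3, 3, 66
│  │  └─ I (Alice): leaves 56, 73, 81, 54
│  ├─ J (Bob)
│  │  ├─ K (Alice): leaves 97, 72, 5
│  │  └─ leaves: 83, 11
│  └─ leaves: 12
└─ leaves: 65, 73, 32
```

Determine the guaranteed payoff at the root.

D (Alice): max(63, 34, 69) = 69
E (Alice): max(12, 83, 82) = 83
C (Bob): min(69, 83, 37) = 37
G (Alice): max(85, 11, 85) = 85
H (Alice): max(3, 3, 66) = 66
I (Alice): max(56, 73, 81, 54) = 81
F (Bob): min(85, 66, 81) = 66
K (Alice): max(97, 72, 5) = 97
J (Bob): min(97, 83, 11) = 11
B (Alice): max(37, 66, 11, 12) = 66
Root (Bob): min(66, 65, 73, 32) = 32

32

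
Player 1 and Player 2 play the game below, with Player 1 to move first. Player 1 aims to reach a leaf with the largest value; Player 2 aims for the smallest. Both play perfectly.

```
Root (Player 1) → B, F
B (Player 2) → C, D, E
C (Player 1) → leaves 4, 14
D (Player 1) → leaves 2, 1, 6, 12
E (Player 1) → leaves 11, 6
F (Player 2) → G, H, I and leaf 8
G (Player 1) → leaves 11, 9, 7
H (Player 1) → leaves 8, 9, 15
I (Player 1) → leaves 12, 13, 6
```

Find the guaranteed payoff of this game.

C (Player 1): max(4, 14) = 14
D (Player 1): max(2, 1, 6, 12) = 12
E (Player 1): max(11, 6) = 11
B (Player 2): min(14, 12, 11) = 11
G (Player 1): max(11, 9, 7) = 11
H (Player 1): max(8, 9, 15) = 15
I (Player 1): max(12, 13, 6) = 13
F (Player 2): min(11, 15, 13, 8) = 8
Root (Player 1): max(11, 8) = 11

11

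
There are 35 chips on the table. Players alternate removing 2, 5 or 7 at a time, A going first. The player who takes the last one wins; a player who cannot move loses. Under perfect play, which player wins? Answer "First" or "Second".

Second

Mark each pile size as W (mover wins) or L (mover loses):
i:   0  1  2  3  4  5  6  7  8  9 10 11 12 13 14 15 16 17 18 19 20 21 22 23 24 25 26 27 28 29 30 31 32 33 34 35
     L  L  W  W  L  W  W  W  W  W  L  W  W  L  L  W  W  W  W  W  W  W  L  L  W  W  L  W  W  W  W  W  L  W  W  L
Position 35 is L, so the second player wins.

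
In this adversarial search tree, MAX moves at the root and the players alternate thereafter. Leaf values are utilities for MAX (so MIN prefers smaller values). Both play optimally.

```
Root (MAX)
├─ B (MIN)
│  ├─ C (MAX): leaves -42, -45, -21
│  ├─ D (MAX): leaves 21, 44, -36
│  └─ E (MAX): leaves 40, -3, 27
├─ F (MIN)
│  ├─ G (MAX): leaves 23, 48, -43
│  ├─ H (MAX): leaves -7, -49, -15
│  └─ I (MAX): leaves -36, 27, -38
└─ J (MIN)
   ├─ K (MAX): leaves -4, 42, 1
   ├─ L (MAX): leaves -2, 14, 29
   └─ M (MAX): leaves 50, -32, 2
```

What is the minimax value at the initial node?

C (MAX): max(-42, -45, -21) = -21
D (MAX): max(21, 44, -36) = 44
E (MAX): max(40, -3, 27) = 40
B (MIN): min(-21, 44, 40) = -21
G (MAX): max(23, 48, -43) = 48
H (MAX): max(-7, -49, -15) = -7
I (MAX): max(-36, 27, -38) = 27
F (MIN): min(48, -7, 27) = -7
K (MAX): max(-4, 42, 1) = 42
L (MAX): max(-2, 14, 29) = 29
M (MAX): max(50, -32, 2) = 50
J (MIN): min(42, 29, 50) = 29
Root (MAX): max(-21, -7, 29) = 29

29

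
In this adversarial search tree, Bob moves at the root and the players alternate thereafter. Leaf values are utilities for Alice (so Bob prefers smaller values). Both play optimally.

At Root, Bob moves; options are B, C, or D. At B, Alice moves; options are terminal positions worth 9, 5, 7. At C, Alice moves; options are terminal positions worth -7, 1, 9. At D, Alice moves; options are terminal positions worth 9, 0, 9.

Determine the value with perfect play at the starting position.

9

B (Alice): max(9, 5, 7) = 9
C (Alice): max(-7, 1, 9) = 9
D (Alice): max(9, 0, 9) = 9
Root (Bob): min(9, 9, 9) = 9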